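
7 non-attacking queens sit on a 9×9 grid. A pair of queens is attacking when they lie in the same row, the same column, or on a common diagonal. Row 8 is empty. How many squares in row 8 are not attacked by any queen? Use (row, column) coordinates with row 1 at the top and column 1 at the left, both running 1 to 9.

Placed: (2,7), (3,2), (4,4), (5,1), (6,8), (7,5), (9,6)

(2,7) attacks row 8 at column 7 and diagonals 1.
(3,2) attacks row 8 at column 2 and diagonals 7.
(4,4) attacks row 8 at column 4 and diagonals 8.
(5,1) attacks row 8 at column 1 and diagonals 4.
(6,8) attacks row 8 at column 8 and diagonals 6.
(7,5) attacks row 8 at column 5 and diagonals 4, 6.
(9,6) attacks row 8 at column 6 and diagonals 5, 7.
Attacked columns: {1, 2, 4, 5, 6, 7, 8}. Safe: {3, 9}.

2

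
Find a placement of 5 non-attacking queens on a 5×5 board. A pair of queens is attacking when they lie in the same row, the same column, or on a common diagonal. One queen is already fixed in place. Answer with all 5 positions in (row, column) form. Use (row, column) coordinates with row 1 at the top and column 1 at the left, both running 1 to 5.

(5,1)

Row 1: attacked by (5,1)→{1,5}. Safe: 2, 3, 4. Place at column 3.
Row 2: attacked by (1,3)→{2,3,4}; (5,1)→{1,4}. Safe: 5. Place at column 5.
Row 3: attacked by (1,3)→{1,3,5}; (2,5)→{4,5}; (5,1)→{1,3}. Safe: 2. Place at column 2.
Row 4: attacked by (1,3)→{3}; (2,5)→{3,5}; (3,2)→{1,2,3}; (5,1)→{1,2}. Safe: 4. Place at column 4.
Columns [3, 5, 2, 4, 1], r−c [-2, -3, 1, 0, 4], r+c [4, 7, 5, 8, 6] are all distinct, so no two queens attack.

(1,3) (2,5) (3,2) (4,4) (5,1)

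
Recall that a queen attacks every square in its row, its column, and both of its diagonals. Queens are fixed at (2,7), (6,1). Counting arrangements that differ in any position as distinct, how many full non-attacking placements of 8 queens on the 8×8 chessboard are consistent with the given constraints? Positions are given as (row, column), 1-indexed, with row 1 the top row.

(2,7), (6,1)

Branch on row 1: col 2 → 0; col 3 → 1; col 4 → 1; col 5 → 3.
Sum: 0 + 1 + 1 + 3 = 5.

5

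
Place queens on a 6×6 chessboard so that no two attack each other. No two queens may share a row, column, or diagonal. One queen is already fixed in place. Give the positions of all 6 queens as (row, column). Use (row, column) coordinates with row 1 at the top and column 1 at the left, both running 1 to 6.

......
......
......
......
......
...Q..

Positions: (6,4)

Row 1: attacked by (6,4)→{4}. Safe: 1, 2, 3, 5, 6. Place at column 3.
Row 2: attacked by (1,3)→{2,3,4}; (6,4)→{4}. Safe: 1, 5, 6. Place at column 6.
Row 3: attacked by (1,3)→{1,3,5}; (2,6)→{5,6}; (6,4)→{1,4}. Safe: 2. Place at column 2.
Row 4: attacked by (1,3)→{3,6}; (2,6)→{4,6}; (3,2)→{1,2,3}; (6,4)→{2,4,6}. Safe: 5. Place at column 5.
Row 5: attacked by (1,3)→{3}; (2,6)→{3,6}; (3,2)→{2,4}; (4,5)→{4,5,6}; (6,4)→{3,4,5}. Safe: 1. Place at column 1.
Columns [3, 6, 2, 5, 1, 4], r−c [-2, -4, 1, -1, 4, 2], r+c [4, 8, 5, 9, 6, 10] are all distinct, so no two queens attack.

(1,3) (2,6) (3,2) (4,5) (5,1) (6,4)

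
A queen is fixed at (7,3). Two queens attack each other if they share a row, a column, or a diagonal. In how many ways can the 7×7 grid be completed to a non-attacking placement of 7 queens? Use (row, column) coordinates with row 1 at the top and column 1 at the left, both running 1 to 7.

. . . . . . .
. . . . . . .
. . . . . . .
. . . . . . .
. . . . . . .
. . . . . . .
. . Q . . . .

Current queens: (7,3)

6

Branch on row 1: col 1 → 1; col 2 → 0; col 4 → 1; col 5 → 2; col 6 → 1; col 7 → 1.
Sum: 1 + 0 + 1 + 2 + 1 + 1 = 6.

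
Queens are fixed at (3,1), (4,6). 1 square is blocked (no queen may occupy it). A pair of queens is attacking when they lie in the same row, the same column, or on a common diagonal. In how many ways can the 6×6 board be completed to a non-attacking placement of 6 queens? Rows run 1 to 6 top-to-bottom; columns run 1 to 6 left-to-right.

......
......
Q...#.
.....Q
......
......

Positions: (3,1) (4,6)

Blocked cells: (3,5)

Branch on row 1: col 2 → 0; col 4 → 0; col 5 → 1.
Sum: 0 + 0 + 1 = 1.

1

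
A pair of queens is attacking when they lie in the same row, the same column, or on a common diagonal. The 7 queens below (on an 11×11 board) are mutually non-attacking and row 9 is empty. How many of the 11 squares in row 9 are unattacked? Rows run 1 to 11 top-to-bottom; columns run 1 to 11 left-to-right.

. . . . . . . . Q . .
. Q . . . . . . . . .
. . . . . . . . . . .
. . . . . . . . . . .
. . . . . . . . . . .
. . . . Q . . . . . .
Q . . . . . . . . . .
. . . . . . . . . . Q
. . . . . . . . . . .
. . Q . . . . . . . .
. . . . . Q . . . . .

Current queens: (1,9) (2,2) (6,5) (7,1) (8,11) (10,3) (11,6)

1

(1,9) attacks row 9 at column 9 and diagonals 1.
(2,2) attacks row 9 at column 2 and diagonals 9.
(6,5) attacks row 9 at column 5 and diagonals 2, 8.
(7,1) attacks row 9 at column 1 and diagonals 3.
(8,11) attacks row 9 at column 11 and diagonals 10.
(10,3) attacks row 9 at column 3 and diagonals 2, 4.
(11,6) attacks row 9 at column 6 and diagonals 4, 8.
Attacked columns: {1, 2, 3, 4, 5, 6, 8, 9, 10, 11}. Safe: {7}.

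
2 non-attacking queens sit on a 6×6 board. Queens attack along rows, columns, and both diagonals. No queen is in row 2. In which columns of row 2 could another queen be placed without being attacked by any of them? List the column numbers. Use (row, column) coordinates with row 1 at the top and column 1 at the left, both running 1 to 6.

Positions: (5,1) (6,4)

columns 2, 3, 5, 6

(5,1) attacks row 2 at column 1 and diagonals 4.
(6,4) attacks row 2 at column 4.
Attacked columns: {1, 4}. Safe: {2, 3, 5, 6}.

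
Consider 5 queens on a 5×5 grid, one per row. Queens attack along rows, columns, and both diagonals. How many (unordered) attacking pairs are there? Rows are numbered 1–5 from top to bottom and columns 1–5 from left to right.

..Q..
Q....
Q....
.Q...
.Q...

4

Same column: (2,1)–(3,1) (column 1); (4,2)–(5,2) (column 2).
Same diagonal: (1,3)–(3,1) (|1−3| = |3−1| = 2); (3,1)–(4,2) (|3−4| = |1−2| = 1).
Total attacking pairs: 4.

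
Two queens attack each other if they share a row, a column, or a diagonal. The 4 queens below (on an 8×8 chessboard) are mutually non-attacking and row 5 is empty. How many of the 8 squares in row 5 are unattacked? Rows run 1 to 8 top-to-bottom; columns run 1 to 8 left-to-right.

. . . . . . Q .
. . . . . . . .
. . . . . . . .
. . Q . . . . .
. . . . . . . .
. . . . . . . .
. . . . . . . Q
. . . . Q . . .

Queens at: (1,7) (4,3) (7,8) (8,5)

(1,7) attacks row 5 at column 7 and diagonals 3.
(4,3) attacks row 5 at column 3 and diagonals 2, 4.
(7,8) attacks row 5 at column 8 and diagonals 6.
(8,5) attacks row 5 at column 5 and diagonals 2, 8.
Attacked columns: {2, 3, 4, 5, 6, 7, 8}. Safe: {1}.

1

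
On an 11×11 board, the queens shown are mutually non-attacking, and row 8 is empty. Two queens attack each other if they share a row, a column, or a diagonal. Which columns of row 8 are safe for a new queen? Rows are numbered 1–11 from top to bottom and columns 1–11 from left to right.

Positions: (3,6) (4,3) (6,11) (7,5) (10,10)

columns 2

(3,6) attacks row 8 at column 6 and diagonals 1, 11.
(4,3) attacks row 8 at column 3 and diagonals 7.
(6,11) attacks row 8 at column 11 and diagonals 9.
(7,5) attacks row 8 at column 5 and diagonals 4, 6.
(10,10) attacks row 8 at column 10 and diagonals 8.
Attacked columns: {1, 3, 4, 5, 6, 7, 8, 9, 10, 11}. Safe: {2}.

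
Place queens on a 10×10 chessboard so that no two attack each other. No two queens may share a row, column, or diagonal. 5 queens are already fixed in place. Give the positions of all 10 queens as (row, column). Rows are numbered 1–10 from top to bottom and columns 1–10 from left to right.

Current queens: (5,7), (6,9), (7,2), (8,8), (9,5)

Row 1: attacked by (5,7)→{3,7}; (6,9)→{4,9}; (7,2)→{2,8}; (8,8)→{1,8}; (9,5)→{5}. Safe: 6, 10. Place at column 10.
Row 2: attacked by (1,10)→{9,10}; (5,7)→{4,7,10}; (6,9)→{5,9}; (7,2)→{2,7}; (8,8)→{2,8}; (9,5)→{5}. Safe: 1, 3, 6. Place at column 6.
Row 3: attacked by (1,10)→{8,10}; (2,6)→{5,6,7}; (5,7)→{5,7,9}; (6,9)→{6,9}; (7,2)→{2,6}; (8,8)→{3,8}; (9,5)→{5}. Safe: 1, 4. Place at column 4.
Row 4: attacked by (1,10)→{7,10}; (2,6)→{4,6,8}; (3,4)→{3,4,5}; (5,7)→{6,7,8}; (6,9)→{7,9}; (7,2)→{2,5}; (8,8)→{4,8}; (9,5)→{5,10}. Safe: 1. Place at column 1.
Row 10: attacked by (1,10)→{1,10}; (2,6)→{6}; (3,4)→{4}; (4,1)→{1,7}; (5,7)→{2,7}; (6,9)→{5,9}; (7,2)→{2,5}; (8,8)→{6,8,10}; (9,5)→{4,5,6}. Safe: 3. Place at column 3.
Columns [10, 6, 4, 1, 7, 9, 2, 8, 5, 3], r−c [-9, -4, -1, 3, -2, -3, 5, 0, 4, 7], r+c [11, 8, 7, 5, 12, 15, 9, 16, 14, 13] are all distinct, so no two queens attack.

(1,10) (2,6) (3,4) (4,1) (5,7) (6,9) (7,2) (8,8) (9,5) (10,3)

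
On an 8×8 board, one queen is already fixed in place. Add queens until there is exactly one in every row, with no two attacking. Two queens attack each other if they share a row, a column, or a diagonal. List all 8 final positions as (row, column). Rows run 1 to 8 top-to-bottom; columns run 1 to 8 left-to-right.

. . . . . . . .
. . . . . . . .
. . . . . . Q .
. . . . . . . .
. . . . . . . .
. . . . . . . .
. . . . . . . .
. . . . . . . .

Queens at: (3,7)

(1,6) (2,3) (3,7) (4,2) (5,4) (6,8) (7,1) (8,5)

Row 1: attacked by (3,7)→{5,7}. Safe: 1, 2, 3, 4, 6, 8. Place at column 6.
Row 2: attacked by (1,6)→{5,6,7}; (3,7)→{6,7,8}. Safe: 1, 2, 3, 4. Place at column 3.
Row 4: attacked by (1,6)→{3,6}; (2,3)→{1,3,5}; (3,7)→{6,7,8}. Safe: 2, 4. Place at column 2.
Row 5: attacked by (1,6)→{2,6}; (2,3)→{3,6}; (3,7)→{5,7}; (4,2)→{1,2,3}. Safe: 4, 8. Place at column 4.
Row 6: attacked by (1,6)→{1,6}; (2,3)→{3,7}; (3,7)→{4,7}; (4,2)→{2,4}; (5,4)→{3,4,5}. Safe: 8. Place at column 8.
Row 7: attacked by (1,6)→{6}; (2,3)→{3,8}; (3,7)→{3,7}; (4,2)→{2,5}; (5,4)→{2,4,6}; (6,8)→{7,8}. Safe: 1. Place at column 1.
Row 8: attacked by (1,6)→{6}; (2,3)→{3}; (3,7)→{2,7}; (4,2)→{2,6}; (5,4)→{1,4,7}; (6,8)→{6,8}; (7,1)→{1,2}. Safe: 5. Place at column 5.
Columns [6, 3, 7, 2, 4, 8, 1, 5], r−c [-5, -1, -4, 2, 1, -2, 6, 3], r+c [7, 5, 10, 6, 9, 14, 8, 13] are all distinct, so no two queens attack.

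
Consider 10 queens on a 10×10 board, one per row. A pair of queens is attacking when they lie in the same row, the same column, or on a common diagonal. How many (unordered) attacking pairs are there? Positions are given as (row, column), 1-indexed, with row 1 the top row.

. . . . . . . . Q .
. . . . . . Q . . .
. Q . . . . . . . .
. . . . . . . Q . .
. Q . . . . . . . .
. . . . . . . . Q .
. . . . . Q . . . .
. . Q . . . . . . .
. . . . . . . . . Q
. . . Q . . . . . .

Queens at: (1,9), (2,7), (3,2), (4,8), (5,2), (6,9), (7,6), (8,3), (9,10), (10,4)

Same column: (1,9)–(6,9) (column 9); (3,2)–(5,2) (column 2).
Same diagonal: (3,2)–(7,6) (|3−7| = |2−6| = 4).
Total attacking pairs: 3.

3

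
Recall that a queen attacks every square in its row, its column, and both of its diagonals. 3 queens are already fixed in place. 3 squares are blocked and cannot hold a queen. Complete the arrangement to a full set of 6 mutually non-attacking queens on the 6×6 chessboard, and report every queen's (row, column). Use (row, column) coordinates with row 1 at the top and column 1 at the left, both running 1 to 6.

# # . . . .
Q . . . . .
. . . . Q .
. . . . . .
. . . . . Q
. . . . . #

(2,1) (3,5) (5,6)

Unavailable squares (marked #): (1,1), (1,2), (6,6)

(1,4) (2,1) (3,5) (4,2) (5,6) (6,3)

Row 1: attacked by (2,1)→{1,2}; (3,5)→{3,5}; (5,6)→{2,6}. Blocked: 1,2. Safe: 4. Place at column 4.
Row 4: attacked by (1,4)→{1,4}; (2,1)→{1,3}; (3,5)→{4,5,6}; (5,6)→{5,6}. Safe: 2. Place at column 2.
Row 6: attacked by (1,4)→{4}; (2,1)→{1,5}; (3,5)→{2,5}; (4,2)→{2,4}; (5,6)→{5,6}. Blocked: 6. Safe: 3. Place at column 3.
Columns [4, 1, 5, 2, 6, 3], r−c [-3, 1, -2, 2, -1, 3], r+c [5, 3, 8, 6, 11, 9] are all distinct, so no two queens attack.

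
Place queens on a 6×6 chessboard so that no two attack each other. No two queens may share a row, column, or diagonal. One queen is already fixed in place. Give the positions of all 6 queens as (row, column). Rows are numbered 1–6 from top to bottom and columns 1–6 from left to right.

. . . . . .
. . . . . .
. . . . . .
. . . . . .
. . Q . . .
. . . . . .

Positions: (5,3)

Row 1: attacked by (5,3)→{3}. Safe: 1, 2, 4, 5, 6. Place at column 2.
Row 2: attacked by (1,2)→{1,2,3}; (5,3)→{3,6}. Safe: 4, 5. Place at column 4.
Row 3: attacked by (1,2)→{2,4}; (2,4)→{3,4,5}; (5,3)→{1,3,5}. Safe: 6. Place at column 6.
Row 4: attacked by (1,2)→{2,5}; (2,4)→{2,4,6}; (3,6)→{5,6}; (5,3)→{2,3,4}. Safe: 1. Place at column 1.
Row 6: attacked by (1,2)→{2}; (2,4)→{4}; (3,6)→{3,6}; (4,1)→{1,3}; (5,3)→{2,3,4}. Safe: 5. Place at column 5.
Columns [2, 4, 6, 1, 3, 5], r−c [-1, -2, -3, 3, 2, 1], r+c [3, 6, 9, 5, 8, 11] are all distinct, so no two queens attack.

(1,2) (2,4) (3,6) (4,1) (5,3) (6,5)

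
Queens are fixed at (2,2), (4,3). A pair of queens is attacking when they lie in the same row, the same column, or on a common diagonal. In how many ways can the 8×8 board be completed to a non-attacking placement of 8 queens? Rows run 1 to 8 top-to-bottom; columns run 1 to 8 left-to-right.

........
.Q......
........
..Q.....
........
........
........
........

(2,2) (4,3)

Branch on row 1: col 4 → 2; col 5 → 0; col 7 → 1; col 8 → 1.
Sum: 2 + 0 + 1 + 1 = 4.

4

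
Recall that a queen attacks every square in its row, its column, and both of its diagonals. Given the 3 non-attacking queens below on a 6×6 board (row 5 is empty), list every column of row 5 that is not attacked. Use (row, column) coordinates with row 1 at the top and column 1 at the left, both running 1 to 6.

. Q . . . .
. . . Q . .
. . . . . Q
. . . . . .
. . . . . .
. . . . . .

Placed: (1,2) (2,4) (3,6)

columns 3, 5

(1,2) attacks row 5 at column 2 and diagonals 6.
(2,4) attacks row 5 at column 4 and diagonals 1.
(3,6) attacks row 5 at column 6 and diagonals 4.
Attacked columns: {1, 2, 4, 6}. Safe: {3, 5}.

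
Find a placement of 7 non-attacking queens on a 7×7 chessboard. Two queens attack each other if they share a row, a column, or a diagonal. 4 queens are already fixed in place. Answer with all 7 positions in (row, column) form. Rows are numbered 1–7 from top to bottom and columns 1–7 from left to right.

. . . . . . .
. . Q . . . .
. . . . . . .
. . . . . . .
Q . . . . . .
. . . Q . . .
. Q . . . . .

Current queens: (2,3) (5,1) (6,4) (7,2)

Row 1: attacked by (2,3)→{2,3,4}; (5,1)→{1,5}; (6,4)→{4}; (7,2)→{2}. Safe: 6, 7. Place at column 6.
Row 3: attacked by (1,6)→{4,6}; (2,3)→{2,3,4}; (5,1)→{1,3}; (6,4)→{1,4,7}; (7,2)→{2,6}. Safe: 5. Place at column 5.
Row 4: attacked by (1,6)→{3,6}; (2,3)→{1,3,5}; (3,5)→{4,5,6}; (5,1)→{1,2}; (6,4)→{2,4,6}; (7,2)→{2,5}. Safe: 7. Place at column 7.
Columns [6, 3, 5, 7, 1, 4, 2], r−c [-5, -1, -2, -3, 4, 2, 5], r+c [7, 5, 8, 11, 6, 10, 9] are all distinct, so no two queens attack.

(1,6) (2,3) (3,5) (4,7) (5,1) (6,4) (7,2)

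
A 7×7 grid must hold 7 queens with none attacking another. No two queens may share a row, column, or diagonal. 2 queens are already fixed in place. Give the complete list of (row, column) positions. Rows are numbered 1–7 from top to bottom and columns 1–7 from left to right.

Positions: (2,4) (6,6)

(1,7) (2,4) (3,1) (4,5) (5,2) (6,6) (7,3)

Row 1: attacked by (2,4)→{3,4,5}; (6,6)→{1,6}. Safe: 2, 7. Place at column 7.
Row 3: attacked by (1,7)→{5,7}; (2,4)→{3,4,5}; (6,6)→{3,6}. Safe: 1, 2. Place at column 1.
Row 4: attacked by (1,7)→{4,7}; (2,4)→{2,4,6}; (3,1)→{1,2}; (6,6)→{4,6}. Safe: 3, 5. Place at column 5.
Row 5: attacked by (1,7)→{3,7}; (2,4)→{1,4,7}; (3,1)→{1,3}; (4,5)→{4,5,6}; (6,6)→{5,6,7}. Safe: 2. Place at column 2.
Row 7: attacked by (1,7)→{1,7}; (2,4)→{4}; (3,1)→{1,5}; (4,5)→{2,5}; (5,2)→{2,4}; (6,6)→{5,6,7}. Safe: 3. Place at column 3.
Columns [7, 4, 1, 5, 2, 6, 3], r−c [-6, -2, 2, -1, 3, 0, 4], r+c [8, 6, 4, 9, 7, 12, 10] are all distinct, so no two queens attack.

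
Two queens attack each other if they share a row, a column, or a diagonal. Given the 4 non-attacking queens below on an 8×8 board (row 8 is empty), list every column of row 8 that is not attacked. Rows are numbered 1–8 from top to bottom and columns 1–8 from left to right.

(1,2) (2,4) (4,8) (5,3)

(1,2) attacks row 8 at column 2.
(2,4) attacks row 8 at column 4.
(4,8) attacks row 8 at column 8 and diagonals 4.
(5,3) attacks row 8 at column 3 and diagonals 6.
Attacked columns: {2, 3, 4, 6, 8}. Safe: {1, 5, 7}.

columns 1, 5, 7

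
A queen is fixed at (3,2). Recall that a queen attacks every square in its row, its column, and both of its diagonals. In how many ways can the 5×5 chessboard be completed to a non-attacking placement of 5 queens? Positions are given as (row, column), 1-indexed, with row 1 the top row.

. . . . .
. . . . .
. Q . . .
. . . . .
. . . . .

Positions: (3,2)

Branch on row 1: col 1 → 1; col 3 → 1; col 5 → 0.
Sum: 1 + 1 + 0 = 2.

2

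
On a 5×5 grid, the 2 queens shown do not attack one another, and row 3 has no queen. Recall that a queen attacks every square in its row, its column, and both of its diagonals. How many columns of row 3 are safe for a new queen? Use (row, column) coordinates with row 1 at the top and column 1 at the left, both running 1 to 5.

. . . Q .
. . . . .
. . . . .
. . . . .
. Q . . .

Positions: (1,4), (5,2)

(1,4) attacks row 3 at column 4 and diagonals 2.
(5,2) attacks row 3 at column 2 and diagonals 4.
Attacked columns: {2, 4}. Safe: {1, 3, 5}.

3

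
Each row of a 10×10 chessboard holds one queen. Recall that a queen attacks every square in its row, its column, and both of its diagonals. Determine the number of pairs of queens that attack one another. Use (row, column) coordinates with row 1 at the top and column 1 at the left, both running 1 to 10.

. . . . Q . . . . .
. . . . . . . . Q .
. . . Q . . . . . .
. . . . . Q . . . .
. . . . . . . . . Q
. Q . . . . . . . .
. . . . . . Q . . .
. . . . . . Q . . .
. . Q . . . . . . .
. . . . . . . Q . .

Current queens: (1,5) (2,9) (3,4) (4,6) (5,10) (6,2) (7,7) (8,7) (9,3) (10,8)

Same column: (7,7)–(8,7) (column 7).
Same diagonal: (5,10)–(8,7) (|5−8| = |10−7| = 3).
Total attacking pairs: 2.

2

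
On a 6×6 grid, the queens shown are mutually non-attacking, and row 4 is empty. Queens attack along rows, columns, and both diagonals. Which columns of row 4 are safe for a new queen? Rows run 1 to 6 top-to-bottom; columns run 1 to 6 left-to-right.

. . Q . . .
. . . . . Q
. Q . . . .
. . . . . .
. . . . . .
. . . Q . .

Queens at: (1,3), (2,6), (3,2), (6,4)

(1,3) attacks row 4 at column 3 and diagonals 6.
(2,6) attacks row 4 at column 6 and diagonals 4.
(3,2) attacks row 4 at column 2 and diagonals 1, 3.
(6,4) attacks row 4 at column 4 and diagonals 2, 6.
Attacked columns: {1, 2, 3, 4, 6}. Safe: {5}.

columns 5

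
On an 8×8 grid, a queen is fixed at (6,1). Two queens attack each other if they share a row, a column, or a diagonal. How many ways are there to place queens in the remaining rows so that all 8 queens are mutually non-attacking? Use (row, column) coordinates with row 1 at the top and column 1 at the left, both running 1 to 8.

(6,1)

16

Branch on row 1: col 2 → 1; col 3 → 4; col 4 → 4; col 5 → 4; col 7 → 3; col 8 → 0.
Sum: 1 + 4 + 4 + 4 + 3 + 0 = 16.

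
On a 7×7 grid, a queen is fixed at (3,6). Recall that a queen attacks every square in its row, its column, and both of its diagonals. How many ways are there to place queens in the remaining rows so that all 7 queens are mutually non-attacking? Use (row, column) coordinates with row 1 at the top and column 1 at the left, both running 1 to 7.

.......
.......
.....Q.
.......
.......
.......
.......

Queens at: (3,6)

6

Branch on row 1: col 1 → 0; col 2 → 1; col 3 → 2; col 5 → 2; col 7 → 1.
Sum: 0 + 1 + 2 + 2 + 1 = 6.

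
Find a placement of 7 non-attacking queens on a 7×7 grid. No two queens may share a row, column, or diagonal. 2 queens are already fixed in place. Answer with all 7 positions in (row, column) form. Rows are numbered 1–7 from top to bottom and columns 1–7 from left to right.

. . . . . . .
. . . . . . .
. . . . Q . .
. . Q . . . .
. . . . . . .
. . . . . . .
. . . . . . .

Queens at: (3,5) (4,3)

(1,2) (2,7) (3,5) (4,3) (5,1) (6,6) (7,4)

Row 1: attacked by (3,5)→{3,5,7}; (4,3)→{3,6}. Safe: 1, 2, 4. Place at column 2.
Row 2: attacked by (1,2)→{1,2,3}; (3,5)→{4,5,6}; (4,3)→{1,3,5}. Safe: 7. Place at column 7.
Row 5: attacked by (1,2)→{2,6}; (2,7)→{4,7}; (3,5)→{3,5,7}; (4,3)→{2,3,4}. Safe: 1. Place at column 1.
Row 6: attacked by (1,2)→{2,7}; (2,7)→{3,7}; (3,5)→{2,5}; (4,3)→{1,3,5}; (5,1)→{1,2}. Safe: 4, 6. Place at column 6.
Row 7: attacked by (1,2)→{2}; (2,7)→{2,7}; (3,5)→{1,5}; (4,3)→{3,6}; (5,1)→{1,3}; (6,6)→{5,6,7}. Safe: 4. Place at column 4.
Columns [2, 7, 5, 3, 1, 6, 4], r−c [-1, -5, -2, 1, 4, 0, 3], r+c [3, 9, 8, 7, 6, 12, 11] are all distinct, so no two queens attack.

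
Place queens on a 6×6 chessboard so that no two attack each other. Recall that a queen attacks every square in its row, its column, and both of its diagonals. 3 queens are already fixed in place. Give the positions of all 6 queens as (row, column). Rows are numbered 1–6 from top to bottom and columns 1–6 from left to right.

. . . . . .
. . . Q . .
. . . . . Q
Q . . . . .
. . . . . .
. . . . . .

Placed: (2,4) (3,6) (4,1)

(1,2) (2,4) (3,6) (4,1) (5,3) (6,5)

Row 1: attacked by (2,4)→{3,4,5}; (3,6)→{4,6}; (4,1)→{1,4}. Safe: 2. Place at column 2.
Row 5: attacked by (1,2)→{2,6}; (2,4)→{1,4}; (3,6)→{4,6}; (4,1)→{1,2}. Safe: 3, 5. Place at column 3.
Row 6: attacked by (1,2)→{2}; (2,4)→{4}; (3,6)→{3,6}; (4,1)→{1,3}; (5,3)→{2,3,4}. Safe: 5. Place at column 5.
Columns [2, 4, 6, 1, 3, 5], r−c [-1, -2, -3, 3, 2, 1], r+c [3, 6, 9, 5, 8, 11] are all distinct, so no two queens attack.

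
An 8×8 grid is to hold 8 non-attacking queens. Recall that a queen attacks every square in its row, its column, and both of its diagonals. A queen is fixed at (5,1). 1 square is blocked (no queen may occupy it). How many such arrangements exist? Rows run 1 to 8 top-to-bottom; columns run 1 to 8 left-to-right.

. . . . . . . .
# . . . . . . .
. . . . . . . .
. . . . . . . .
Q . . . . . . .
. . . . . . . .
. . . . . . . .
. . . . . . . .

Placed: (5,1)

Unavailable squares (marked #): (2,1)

18

Branch on row 1: col 2 → 3; col 3 → 4; col 4 → 5; col 6 → 4; col 7 → 1; col 8 → 1.
Sum: 3 + 4 + 5 + 4 + 1 + 1 = 18.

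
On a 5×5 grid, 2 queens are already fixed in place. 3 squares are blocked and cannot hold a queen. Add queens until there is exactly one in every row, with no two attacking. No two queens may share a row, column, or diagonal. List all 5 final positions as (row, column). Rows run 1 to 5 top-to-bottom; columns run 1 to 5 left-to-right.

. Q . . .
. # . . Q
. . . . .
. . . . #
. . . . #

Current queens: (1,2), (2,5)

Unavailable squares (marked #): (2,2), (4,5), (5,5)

Row 3: attacked by (1,2)→{2,4}; (2,5)→{4,5}. Safe: 1, 3. Place at column 3.
Row 4: attacked by (1,2)→{2,5}; (2,5)→{3,5}; (3,3)→{2,3,4}. Blocked: 5. Safe: 1. Place at column 1.
Row 5: attacked by (1,2)→{2}; (2,5)→{2,5}; (3,3)→{1,3,5}; (4,1)→{1,2}. Blocked: 5. Safe: 4. Place at column 4.
Columns [2, 5, 3, 1, 4], r−c [-1, -3, 0, 3, 1], r+c [3, 7, 6, 5, 9] are all distinct, so no two queens attack.

(1,2) (2,5) (3,3) (4,1) (5,4)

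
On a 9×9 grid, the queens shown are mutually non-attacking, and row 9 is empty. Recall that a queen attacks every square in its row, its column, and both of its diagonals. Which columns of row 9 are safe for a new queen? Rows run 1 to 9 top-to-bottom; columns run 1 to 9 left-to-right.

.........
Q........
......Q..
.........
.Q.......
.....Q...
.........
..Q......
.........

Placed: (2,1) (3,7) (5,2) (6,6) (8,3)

columns 5

(2,1) attacks row 9 at column 1 and diagonals 8.
(3,7) attacks row 9 at column 7 and diagonals 1.
(5,2) attacks row 9 at column 2 and diagonals 6.
(6,6) attacks row 9 at column 6 and diagonals 3, 9.
(8,3) attacks row 9 at column 3 and diagonals 2, 4.
Attacked columns: {1, 2, 3, 4, 6, 7, 8, 9}. Safe: {5}.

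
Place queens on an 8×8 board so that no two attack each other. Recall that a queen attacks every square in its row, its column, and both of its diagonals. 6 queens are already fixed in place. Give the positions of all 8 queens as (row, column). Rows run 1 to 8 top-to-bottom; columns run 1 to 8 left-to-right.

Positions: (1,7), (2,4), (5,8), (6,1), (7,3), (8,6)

(1,7) (2,4) (3,2) (4,5) (5,8) (6,1) (7,3) (8,6)

Row 3: attacked by (1,7)→{5,7}; (2,4)→{3,4,5}; (5,8)→{6,8}; (6,1)→{1,4}; (7,3)→{3,7}; (8,6)→{1,6}. Safe: 2. Place at column 2.
Row 4: attacked by (1,7)→{4,7}; (2,4)→{2,4,6}; (3,2)→{1,2,3}; (5,8)→{7,8}; (6,1)→{1,3}; (7,3)→{3,6}; (8,6)→{2,6}. Safe: 5. Place at column 5.
Columns [7, 4, 2, 5, 8, 1, 3, 6], r−c [-6, -2, 1, -1, -3, 5, 4, 2], r+c [8, 6, 5, 9, 13, 7, 10, 14] are all distinct, so no two queens attack.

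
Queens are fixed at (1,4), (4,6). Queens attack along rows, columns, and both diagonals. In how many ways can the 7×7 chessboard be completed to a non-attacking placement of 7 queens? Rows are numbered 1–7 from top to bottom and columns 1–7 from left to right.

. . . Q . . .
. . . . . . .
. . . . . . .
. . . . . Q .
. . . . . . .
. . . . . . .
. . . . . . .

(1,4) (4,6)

Branch on row 2: col 1 → 1; col 2 → 0; col 7 → 1.
Sum: 1 + 0 + 1 = 2.

2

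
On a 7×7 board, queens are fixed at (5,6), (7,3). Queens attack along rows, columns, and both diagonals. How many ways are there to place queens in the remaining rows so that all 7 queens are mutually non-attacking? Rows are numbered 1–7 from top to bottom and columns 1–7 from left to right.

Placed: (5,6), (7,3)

2

Branch on row 1: col 1 → 0; col 4 → 1; col 5 → 1; col 7 → 0.
Sum: 0 + 1 + 1 + 0 = 2.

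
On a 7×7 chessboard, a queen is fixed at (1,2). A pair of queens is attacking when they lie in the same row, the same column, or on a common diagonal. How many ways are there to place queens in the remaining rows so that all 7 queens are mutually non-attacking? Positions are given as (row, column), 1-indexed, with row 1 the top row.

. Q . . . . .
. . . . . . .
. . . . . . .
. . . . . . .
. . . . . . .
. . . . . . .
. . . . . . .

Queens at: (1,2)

7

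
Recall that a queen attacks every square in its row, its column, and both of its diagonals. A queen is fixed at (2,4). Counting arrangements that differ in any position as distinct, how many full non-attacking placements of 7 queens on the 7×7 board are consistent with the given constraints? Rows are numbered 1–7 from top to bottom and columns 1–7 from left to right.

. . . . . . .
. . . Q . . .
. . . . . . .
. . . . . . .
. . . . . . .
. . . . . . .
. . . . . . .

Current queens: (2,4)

6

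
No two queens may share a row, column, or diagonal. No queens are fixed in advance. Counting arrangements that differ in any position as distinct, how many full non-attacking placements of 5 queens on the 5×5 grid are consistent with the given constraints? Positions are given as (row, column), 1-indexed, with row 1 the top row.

Branch on row 1: col 1 → 2; col 2 → 2; col 3 → 2; col 4 → 2; col 5 → 2.
Sum: 2 + 2 + 2 + 2 + 2 = 10.
(This is the classic 5-queens count.)

10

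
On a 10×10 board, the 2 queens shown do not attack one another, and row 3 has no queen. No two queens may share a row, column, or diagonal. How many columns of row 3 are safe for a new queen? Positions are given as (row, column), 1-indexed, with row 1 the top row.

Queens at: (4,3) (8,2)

6

(4,3) attacks row 3 at column 3 and diagonals 2, 4.
(8,2) attacks row 3 at column 2 and diagonals 7.
Attacked columns: {2, 3, 4, 7}. Safe: {1, 5, 6, 8, 9, 10}.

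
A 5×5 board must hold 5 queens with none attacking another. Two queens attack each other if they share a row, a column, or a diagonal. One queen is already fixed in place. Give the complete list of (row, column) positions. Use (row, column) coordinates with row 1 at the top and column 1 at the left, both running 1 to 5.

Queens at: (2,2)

(1,4) (2,2) (3,5) (4,3) (5,1)

Row 1: attacked by (2,2)→{1,2,3}. Safe: 4, 5. Place at column 4.
Row 3: attacked by (1,4)→{2,4}; (2,2)→{1,2,3}. Safe: 5. Place at column 5.
Row 4: attacked by (1,4)→{1,4}; (2,2)→{2,4}; (3,5)→{4,5}. Safe: 3. Place at column 3.
Row 5: attacked by (1,4)→{4}; (2,2)→{2,5}; (3,5)→{3,5}; (4,3)→{2,3,4}. Safe: 1. Place at column 1.
Columns [4, 2, 5, 3, 1], r−c [-3, 0, -2, 1, 4], r+c [5, 4, 8, 7, 6] are all distinct, so no two queens attack.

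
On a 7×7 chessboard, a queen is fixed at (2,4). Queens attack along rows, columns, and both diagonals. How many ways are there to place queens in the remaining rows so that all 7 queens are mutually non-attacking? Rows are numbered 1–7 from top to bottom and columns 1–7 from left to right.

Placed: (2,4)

6

Branch on row 1: col 1 → 1; col 2 → 2; col 6 → 2; col 7 → 1.
Sum: 1 + 2 + 2 + 1 = 6.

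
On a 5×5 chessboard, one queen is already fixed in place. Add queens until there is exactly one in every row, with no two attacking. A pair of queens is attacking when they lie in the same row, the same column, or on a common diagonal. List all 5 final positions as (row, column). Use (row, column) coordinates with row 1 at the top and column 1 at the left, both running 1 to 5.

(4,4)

(1,5) (2,3) (3,1) (4,4) (5,2)

Row 1: attacked by (4,4)→{1,4}. Safe: 2, 3, 5. Place at column 5.
Row 2: attacked by (1,5)→{4,5}; (4,4)→{2,4}. Safe: 1, 3. Place at column 3.
Row 3: attacked by (1,5)→{3,5}; (2,3)→{2,3,4}; (4,4)→{3,4,5}. Safe: 1. Place at column 1.
Row 5: attacked by (1,5)→{1,5}; (2,3)→{3}; (3,1)→{1,3}; (4,4)→{3,4,5}. Safe: 2. Place at column 2.
Columns [5, 3, 1, 4, 2], r−c [-4, -1, 2, 0, 3], r+c [6, 5, 4, 8, 7] are all distinct, so no two queens attack.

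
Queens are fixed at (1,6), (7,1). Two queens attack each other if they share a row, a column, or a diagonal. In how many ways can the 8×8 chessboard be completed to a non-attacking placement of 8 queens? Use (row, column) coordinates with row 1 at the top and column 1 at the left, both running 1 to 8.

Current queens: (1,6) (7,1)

Branch on row 2: col 2 → 0; col 3 → 2; col 4 → 1; col 8 → 0.
Sum: 0 + 2 + 1 + 0 = 3.

3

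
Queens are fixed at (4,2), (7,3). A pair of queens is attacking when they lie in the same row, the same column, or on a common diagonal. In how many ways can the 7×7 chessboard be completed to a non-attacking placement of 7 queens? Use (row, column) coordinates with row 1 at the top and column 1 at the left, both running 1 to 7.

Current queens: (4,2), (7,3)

Branch on row 1: col 1 → 1; col 4 → 1; col 6 → 0; col 7 → 0.
Sum: 1 + 1 + 0 + 0 = 2.

2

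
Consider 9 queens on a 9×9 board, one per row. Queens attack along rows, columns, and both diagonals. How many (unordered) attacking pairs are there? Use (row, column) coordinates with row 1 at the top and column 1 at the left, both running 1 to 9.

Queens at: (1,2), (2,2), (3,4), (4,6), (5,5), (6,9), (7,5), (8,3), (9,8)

5

Same column: (1,2)–(2,2) (column 2); (5,5)–(7,5) (column 5).
Same diagonal: (1,2)–(3,4) (|1−3| = |2−4| = 2); (2,2)–(5,5) (|2−5| = |2−5| = 3); (4,6)–(5,5) (|4−5| = |6−5| = 1).
Total attacking pairs: 5.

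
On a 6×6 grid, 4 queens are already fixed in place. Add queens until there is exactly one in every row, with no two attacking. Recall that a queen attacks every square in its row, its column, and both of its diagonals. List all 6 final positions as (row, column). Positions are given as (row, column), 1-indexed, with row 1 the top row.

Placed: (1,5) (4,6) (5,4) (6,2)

(1,5) (2,3) (3,1) (4,6) (5,4) (6,2)

Row 2: attacked by (1,5)→{4,5,6}; (4,6)→{4,6}; (5,4)→{1,4}; (6,2)→{2,6}. Safe: 3. Place at column 3.
Row 3: attacked by (1,5)→{3,5}; (2,3)→{2,3,4}; (4,6)→{5,6}; (5,4)→{2,4,6}; (6,2)→{2,5}. Safe: 1. Place at column 1.
Columns [5, 3, 1, 6, 4, 2], r−c [-4, -1, 2, -2, 1, 4], r+c [6, 5, 4, 10, 9, 8] are all distinct, so no two queens attack.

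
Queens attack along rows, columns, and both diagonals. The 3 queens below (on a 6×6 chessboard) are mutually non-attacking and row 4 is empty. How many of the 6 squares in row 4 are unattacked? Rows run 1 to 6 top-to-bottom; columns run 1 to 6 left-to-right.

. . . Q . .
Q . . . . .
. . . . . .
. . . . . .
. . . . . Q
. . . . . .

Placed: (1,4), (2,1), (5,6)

(1,4) attacks row 4 at column 4 and diagonals 1.
(2,1) attacks row 4 at column 1 and diagonals 3.
(5,6) attacks row 4 at column 6 and diagonals 5.
Attacked columns: {1, 3, 4, 5, 6}. Safe: {2}.

1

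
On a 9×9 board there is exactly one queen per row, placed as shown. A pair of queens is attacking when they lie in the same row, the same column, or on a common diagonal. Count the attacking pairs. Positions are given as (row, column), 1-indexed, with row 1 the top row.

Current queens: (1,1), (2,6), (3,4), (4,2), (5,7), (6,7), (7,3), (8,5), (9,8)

Same column: (5,7)–(6,7) (column 7).
Same diagonal: (3,4)–(6,7) (|3−6| = |4−7| = 3); (6,7)–(8,5) (|6−8| = |7−5| = 2).
Total attacking pairs: 3.

3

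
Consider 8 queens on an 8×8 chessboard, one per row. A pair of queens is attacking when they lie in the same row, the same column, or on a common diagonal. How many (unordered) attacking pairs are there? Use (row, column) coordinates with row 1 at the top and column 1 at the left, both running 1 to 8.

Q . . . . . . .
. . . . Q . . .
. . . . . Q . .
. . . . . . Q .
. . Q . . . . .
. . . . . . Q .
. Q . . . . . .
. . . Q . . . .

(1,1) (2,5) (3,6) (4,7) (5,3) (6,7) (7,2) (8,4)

5

Same column: (4,7)–(6,7) (column 7).
Same diagonal: (2,5)–(3,6) (|2−3| = |5−6| = 1); (2,5)–(4,7) (|2−4| = |5−7| = 2); (3,6)–(4,7) (|3−4| = |6−7| = 1); (3,6)–(7,2) (|3−7| = |6−2| = 4).
Total attacking pairs: 5.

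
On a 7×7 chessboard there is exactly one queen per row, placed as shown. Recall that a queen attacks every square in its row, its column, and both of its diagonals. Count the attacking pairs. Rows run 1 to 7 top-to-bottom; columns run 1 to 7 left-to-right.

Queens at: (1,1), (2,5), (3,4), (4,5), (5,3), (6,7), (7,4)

6

Same column: (2,5)–(4,5) (column 5); (3,4)–(7,4) (column 4).
Same diagonal: (2,5)–(3,4) (|2−3| = |5−4| = 1); (3,4)–(4,5) (|3−4| = |4−5| = 1); (3,4)–(6,7) (|3−6| = |4−7| = 3); (4,5)–(6,7) (|4−6| = |5−7| = 2).
Total attacking pairs: 6.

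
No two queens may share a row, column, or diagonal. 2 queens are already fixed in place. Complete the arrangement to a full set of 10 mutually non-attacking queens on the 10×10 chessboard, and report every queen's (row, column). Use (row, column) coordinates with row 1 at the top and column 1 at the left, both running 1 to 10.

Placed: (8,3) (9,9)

(1,8) (2,5) (3,7) (4,1) (5,10) (6,2) (7,6) (8,3) (9,9) (10,4)

Row 1: attacked by (8,3)→{3,10}; (9,9)→{1,9}. Safe: 2, 4, 5, 6, 7, 8. Place at column 8.
Row 2: attacked by (1,8)→{7,8,9}; (8,3)→{3,9}; (9,9)→{2,9}. Safe: 1, 4, 5, 6, 10. Place at column 5.
Row 3: attacked by (1,8)→{6,8,10}; (2,5)→{4,5,6}; (8,3)→{3,8}; (9,9)→{3,9}. Safe: 1, 2, 7. Place at column 7.
Row 4: attacked by (1,8)→{5,8}; (2,5)→{3,5,7}; (3,7)→{6,7,8}; (8,3)→{3,7}; (9,9)→{4,9}. Safe: 1, 2, 10. Place at column 1.
Row 5: attacked by (1,8)→{4,8}; (2,5)→{2,5,8}; (3,7)→{5,7,9}; (4,1)→{1,2}; (8,3)→{3,6}; (9,9)→{5,9}. Safe: 10. Place at column 10.
Row 6: attacked by (1,8)→{3,8}; (2,5)→{1,5,9}; (3,7)→{4,7,10}; (4,1)→{1,3}; (5,10)→{9,10}; (8,3)→{1,3,5}; (9,9)→{6,9}. Safe: 2. Place at column 2.
Row 7: attacked by (1,8)→{2,8}; (2,5)→{5,10}; (3,7)→{3,7}; (4,1)→{1,4}; (5,10)→{8,10}; (6,2)→{1,2,3}; (8,3)→{2,3,4}; (9,9)→{7,9}. Safe: 6. Place at column 6.
Row 10: attacked by (1,8)→{8}; (2,5)→{5}; (3,7)→{7}; (4,1)→{1,7}; (5,10)→{5,10}; (6,2)→{2,6}; (7,6)→{3,6,9}; (8,3)→{1,3,5}; (9,9)→{8,9,10}. Safe: 4. Place at column 4.
Columns [8, 5, 7, 1, 10, 2, 6, 3, 9, 4], r−c [-7, -3, -4, 3, -5, 4, 1, 5, 0, 6], r+c [9, 7, 10, 5, 15, 8, 13, 11, 18, 14] are all distinct, so no two queens attack.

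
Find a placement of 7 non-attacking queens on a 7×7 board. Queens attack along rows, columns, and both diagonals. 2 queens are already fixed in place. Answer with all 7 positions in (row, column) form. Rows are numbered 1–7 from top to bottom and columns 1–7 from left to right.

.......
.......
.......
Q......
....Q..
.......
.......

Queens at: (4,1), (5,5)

Row 1: attacked by (4,1)→{1,4}; (5,5)→{1,5}. Safe: 2, 3, 6, 7. Place at column 3.
Row 2: attacked by (1,3)→{2,3,4}; (4,1)→{1,3}; (5,5)→{2,5}. Safe: 6, 7. Place at column 7.
Row 3: attacked by (1,3)→{1,3,5}; (2,7)→{6,7}; (4,1)→{1,2}; (5,5)→{3,5,7}. Safe: 4. Place at column 4.
Row 6: attacked by (1,3)→{3}; (2,7)→{3,7}; (3,4)→{1,4,7}; (4,1)→{1,3}; (5,5)→{4,5,6}. Safe: 2. Place at column 2.
Row 7: attacked by (1,3)→{3}; (2,7)→{2,7}; (3,4)→{4}; (4,1)→{1,4}; (5,5)→{3,5,7}; (6,2)→{1,2,3}. Safe: 6. Place at column 6.
Columns [3, 7, 4, 1, 5, 2, 6], r−c [-2, -5, -1, 3, 0, 4, 1], r+c [4, 9, 7, 5, 10, 8, 13] are all distinct, so no two queens attack.

(1,3) (2,7) (3,4) (4,1) (5,5) (6,2) (7,6)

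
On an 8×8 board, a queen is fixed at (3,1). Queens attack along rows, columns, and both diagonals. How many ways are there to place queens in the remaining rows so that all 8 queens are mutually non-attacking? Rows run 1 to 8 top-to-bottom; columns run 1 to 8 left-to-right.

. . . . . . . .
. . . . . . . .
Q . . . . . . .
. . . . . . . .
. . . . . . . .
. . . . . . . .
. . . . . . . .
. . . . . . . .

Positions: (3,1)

16

Branch on row 1: col 2 → 1; col 4 → 4; col 5 → 4; col 6 → 4; col 7 → 1; col 8 → 2.
Sum: 1 + 4 + 4 + 4 + 1 + 2 = 16.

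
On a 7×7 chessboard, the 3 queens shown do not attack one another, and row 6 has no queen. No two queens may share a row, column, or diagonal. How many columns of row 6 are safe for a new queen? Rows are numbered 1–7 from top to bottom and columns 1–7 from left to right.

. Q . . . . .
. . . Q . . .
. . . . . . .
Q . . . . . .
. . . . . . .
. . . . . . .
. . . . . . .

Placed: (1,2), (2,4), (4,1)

(1,2) attacks row 6 at column 2 and diagonals 7.
(2,4) attacks row 6 at column 4.
(4,1) attacks row 6 at column 1 and diagonals 3.
Attacked columns: {1, 2, 3, 4, 7}. Safe: {5, 6}.

2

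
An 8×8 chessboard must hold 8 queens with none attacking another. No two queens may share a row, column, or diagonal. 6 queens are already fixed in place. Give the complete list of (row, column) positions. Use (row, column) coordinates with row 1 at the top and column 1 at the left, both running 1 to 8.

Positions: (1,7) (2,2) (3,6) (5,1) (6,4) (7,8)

Row 4: attacked by (1,7)→{4,7}; (2,2)→{2,4}; (3,6)→{5,6,7}; (5,1)→{1,2}; (6,4)→{2,4,6}; (7,8)→{5,8}. Safe: 3. Place at column 3.
Row 8: attacked by (1,7)→{7}; (2,2)→{2,8}; (3,6)→{1,6}; (4,3)→{3,7}; (5,1)→{1,4}; (6,4)→{2,4,6}; (7,8)→{7,8}. Safe: 5. Place at column 5.
Columns [7, 2, 6, 3, 1, 4, 8, 5], r−c [-6, 0, -3, 1, 4, 2, -1, 3], r+c [8, 4, 9, 7, 6, 10, 15, 13] are all distinct, so no two queens attack.

(1,7) (2,2) (3,6) (4,3) (5,1) (6,4) (7,8) (8,5)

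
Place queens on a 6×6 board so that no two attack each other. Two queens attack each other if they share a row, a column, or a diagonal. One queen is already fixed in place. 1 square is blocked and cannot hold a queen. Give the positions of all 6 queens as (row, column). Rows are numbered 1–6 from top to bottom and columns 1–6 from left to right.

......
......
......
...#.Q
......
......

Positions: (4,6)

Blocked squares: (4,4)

Row 1: attacked by (4,6)→{3,6}. Safe: 1, 2, 4, 5. Place at column 5.
Row 2: attacked by (1,5)→{4,5,6}; (4,6)→{4,6}. Safe: 1, 2, 3. Place at column 3.
Row 3: attacked by (1,5)→{3,5}; (2,3)→{2,3,4}; (4,6)→{5,6}. Safe: 1. Place at column 1.
Row 5: attacked by (1,5)→{1,5}; (2,3)→{3,6}; (3,1)→{1,3}; (4,6)→{5,6}. Safe: 2, 4. Place at column 4.
Row 6: attacked by (1,5)→{5}; (2,3)→{3}; (3,1)→{1,4}; (4,6)→{4,6}; (5,4)→{3,4,5}. Safe: 2. Place at column 2.
Columns [5, 3, 1, 6, 4, 2], r−c [-4, -1, 2, -2, 1, 4], r+c [6, 5, 4, 10, 9, 8] are all distinct, so no two queens attack.

(1,5) (2,3) (3,1) (4,6) (5,4) (6,2)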